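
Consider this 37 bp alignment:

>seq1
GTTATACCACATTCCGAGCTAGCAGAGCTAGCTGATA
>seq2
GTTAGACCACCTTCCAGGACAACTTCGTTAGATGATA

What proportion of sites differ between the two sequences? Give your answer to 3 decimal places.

The sequences differ at 12 of 37 positions.
p = 12/37 = 0.324324… ≈ 0.324 (to 3 d.p.).

0.324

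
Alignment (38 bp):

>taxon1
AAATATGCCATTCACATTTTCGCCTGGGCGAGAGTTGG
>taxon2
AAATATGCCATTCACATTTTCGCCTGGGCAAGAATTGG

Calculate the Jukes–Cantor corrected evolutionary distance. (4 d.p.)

0.0546

The sequences differ at 2 of 38 sites (30, 34), so p = 2/38 ≈ 0.052632.
d = −(3/4) ln(1 − 4p/3) = −0.75 ln(1 − 0.070176) = −0.75 ln(0.929824)
  = −0.75 × (-0.072760) = 0.054570 substitutions/site.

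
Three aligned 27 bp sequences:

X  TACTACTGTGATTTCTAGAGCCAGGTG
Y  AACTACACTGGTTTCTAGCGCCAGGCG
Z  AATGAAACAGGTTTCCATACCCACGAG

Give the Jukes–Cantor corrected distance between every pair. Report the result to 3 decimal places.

d(X,Y) = 0.264, d(X,Z) = 0.770, d(Y,Z) = 0.511

X–Y: 6/27 sites differ → p ≈ 0.222222, d = −0.75 ln(1 − 0.296296) = 0.263548 ≈ 0.264.
X–Z: 13/27 sites differ → p ≈ 0.481481, d = −0.75 ln(1 − 0.641975) = 0.770364 ≈ 0.770.
Y–Z: 10/27 sites differ → p ≈ 0.37037, d = −0.75 ln(1 − 0.493827) = 0.510658 ≈ 0.511.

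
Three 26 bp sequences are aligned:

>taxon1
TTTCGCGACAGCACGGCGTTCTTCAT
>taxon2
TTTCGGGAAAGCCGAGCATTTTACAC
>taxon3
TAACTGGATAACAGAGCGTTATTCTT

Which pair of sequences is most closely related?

taxon1 and taxon2

taxon1–taxon2: 9/26 differ, p = 0.346, d = 0.464.
taxon1–taxon3: 10/26 differ, p = 0.385, d = 0.539.
taxon2–taxon3: 11/26 differ, p = 0.423, d = 0.623.
The smallest distance is between taxon1 and taxon2.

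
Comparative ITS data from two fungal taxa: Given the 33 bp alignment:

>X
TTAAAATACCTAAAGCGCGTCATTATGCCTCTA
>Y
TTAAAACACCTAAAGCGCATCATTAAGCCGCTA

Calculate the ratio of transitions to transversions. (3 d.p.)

1.000

Transitions are A↔G and C↔T; transversions are all other mismatches.
Transitions: 2. Transversions: 2.
R = 2/2 = 1.000.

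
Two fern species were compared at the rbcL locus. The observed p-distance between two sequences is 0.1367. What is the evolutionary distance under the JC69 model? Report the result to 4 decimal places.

d = −(3/4) ln(1 − 4p/3) = −0.75 ln(1 − 0.182267) = −0.75 ln(0.817733)
  = −0.75 × (-0.201219) = 0.150914 substitutions/site.

0.1509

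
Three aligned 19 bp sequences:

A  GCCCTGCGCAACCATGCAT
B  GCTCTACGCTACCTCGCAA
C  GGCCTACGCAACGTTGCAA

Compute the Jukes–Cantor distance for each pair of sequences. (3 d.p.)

d(A,B) = 0.410, d(A,C) = 0.324, d(B,C) = 0.324

A–B: 6/19 sites differ → p ≈ 0.315789, d = −0.75 ln(1 − 0.421052) = 0.409907 ≈ 0.410.
A–C: 5/19 sites differ → p ≈ 0.263158, d = −0.75 ln(1 − 0.350877) = 0.324100 ≈ 0.324.
B–C: 5/19 sites differ → p ≈ 0.263158, d = −0.75 ln(1 − 0.350877) = 0.324100 ≈ 0.324.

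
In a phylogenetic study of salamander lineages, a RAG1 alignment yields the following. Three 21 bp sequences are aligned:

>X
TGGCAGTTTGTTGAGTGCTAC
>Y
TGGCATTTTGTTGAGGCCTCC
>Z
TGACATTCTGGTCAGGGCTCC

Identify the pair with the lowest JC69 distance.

X–Y: 4/21 differ, p = 0.190, d = 0.220.
X–Z: 7/21 differ, p = 0.333, d = 0.441.
Y–Z: 5/21 differ, p = 0.238, d = 0.286.
The smallest distance is between X and Y.

X and Y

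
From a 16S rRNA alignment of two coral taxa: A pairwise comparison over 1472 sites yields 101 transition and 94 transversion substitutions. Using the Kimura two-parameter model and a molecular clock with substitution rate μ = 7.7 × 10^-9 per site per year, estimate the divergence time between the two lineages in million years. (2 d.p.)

9.51

P = 101/1472 ≈ 0.068614 and Q = 94/1472 ≈ 0.063859.
Under the Kimura two-parameter model, d = −½ ln(1 − 2P − Q) − ¼ ln(1 − 2Q).
1 − 2P − Q = 0.798913, giving −½ ln(0.798913) = 0.112252.
1 − 2Q = 0.872282, giving −¼ ln(0.872282) = 0.034161.
d = 0.112252 + 0.034161 = 0.146413.
Under a molecular clock d = 2μt, so t = d/(2μ) = 0.146413 / (2 × 7.7 × 10^-9) = 9.51 million years.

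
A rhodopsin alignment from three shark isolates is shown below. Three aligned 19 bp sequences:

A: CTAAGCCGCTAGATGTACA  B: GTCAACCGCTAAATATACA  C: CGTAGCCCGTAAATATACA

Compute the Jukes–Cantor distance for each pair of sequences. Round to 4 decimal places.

A–B: 5/19 sites differ → p ≈ 0.263158, d = −0.75 ln(1 − 0.350877) = 0.324100 ≈ 0.3241.
A–C: 6/19 sites differ → p ≈ 0.315789, d = −0.75 ln(1 − 0.421052) = 0.409907 ≈ 0.4099.
B–C: 6/19 sites differ → p ≈ 0.315789, d = −0.75 ln(1 − 0.421052) = 0.409907 ≈ 0.4099.

d(A,B) = 0.3241, d(A,C) = 0.4099, d(B,C) = 0.4099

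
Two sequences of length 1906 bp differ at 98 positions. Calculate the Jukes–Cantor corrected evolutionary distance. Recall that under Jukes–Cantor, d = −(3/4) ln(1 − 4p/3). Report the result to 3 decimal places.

p = 98/1906 ≈ 0.051417.
d = −(3/4) ln(1 − 4p/3) = −0.75 ln(1 − 0.068556) = −0.75 ln(0.931444)
  = −0.75 × (-0.071019) = 0.053264 substitutions/site.

0.053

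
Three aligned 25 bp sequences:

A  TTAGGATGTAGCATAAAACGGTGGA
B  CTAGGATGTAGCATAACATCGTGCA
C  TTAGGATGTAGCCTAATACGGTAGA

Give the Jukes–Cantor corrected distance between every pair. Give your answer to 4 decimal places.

A–B: 5/25 sites differ → p = 0.2, d = −0.75 ln(1 − 0.266667) = 0.232617 ≈ 0.2326.
A–C: 3/25 sites differ → p = 0.12, d = −0.75 ln(1 − 0.16) = 0.130765 ≈ 0.1308.
B–C: 7/25 sites differ → p = 0.28, d = −0.75 ln(1 − 0.373333) = 0.350505 ≈ 0.3505.

d(A,B) = 0.2326, d(A,C) = 0.1308, d(B,C) = 0.3505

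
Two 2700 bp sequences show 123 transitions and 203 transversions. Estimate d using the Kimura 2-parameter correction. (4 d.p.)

0.1317

P = 123/2700 ≈ 0.045556 and Q = 203/2700 ≈ 0.075185.
Under the Kimura two-parameter model, d = −½ ln(1 − 2P − Q) − ¼ ln(1 − 2Q).
1 − 2P − Q = 0.833703, giving −½ ln(0.833703) = 0.090939.
1 − 2Q = 0.84963, giving −¼ ln(0.84963) = 0.040739.
d = 0.090939 + 0.040739 = 0.131678.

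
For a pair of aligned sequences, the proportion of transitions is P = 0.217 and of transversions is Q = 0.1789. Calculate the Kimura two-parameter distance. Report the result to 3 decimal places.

Under the Kimura two-parameter model, d = −½ ln(1 − 2P − Q) − ¼ ln(1 − 2Q).
1 − 2P − Q = 0.3871, giving −½ ln(0.3871) = 0.474536.
1 − 2Q = 0.6422, giving −¼ ln(0.6422) = 0.110714.
d = 0.474536 + 0.110714 = 0.585250.

0.585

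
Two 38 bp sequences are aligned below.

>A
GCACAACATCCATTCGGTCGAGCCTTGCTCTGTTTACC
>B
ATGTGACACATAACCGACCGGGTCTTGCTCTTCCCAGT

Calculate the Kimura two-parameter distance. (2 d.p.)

1.53

Of 38 sites, 16 differences are transitions and 4 are transversions, so P = 16/38 ≈ 0.421053 and Q = 4/38 ≈ 0.105263.
Under the Kimura two-parameter model, d = −½ ln(1 − 2P − Q) − ¼ ln(1 − 2Q).
1 − 2P − Q = 0.052631, giving −½ ln(0.052631) = 1.472225.
1 − 2Q = 0.789474, giving −¼ ln(0.789474) = 0.059097.
d = 1.472225 + 0.059097 = 1.531322.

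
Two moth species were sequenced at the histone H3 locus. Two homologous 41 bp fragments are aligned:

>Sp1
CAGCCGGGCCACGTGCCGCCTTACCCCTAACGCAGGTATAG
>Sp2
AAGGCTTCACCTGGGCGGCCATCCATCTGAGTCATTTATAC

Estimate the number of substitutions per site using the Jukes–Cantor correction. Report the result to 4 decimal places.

0.7882

The sequences differ at 20 of 41 sites, so p = 20/41 ≈ 0.487805.
d = −(3/4) ln(1 − 4p/3) = −0.75 ln(1 − 0.650407) = −0.75 ln(0.349593)
  = −0.75 × (-1.050986) = 0.788240 substitutions/site.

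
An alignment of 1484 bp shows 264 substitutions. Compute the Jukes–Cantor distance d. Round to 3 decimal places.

p = 264/1484 ≈ 0.177898.
d = −(3/4) ln(1 − 4p/3) = −0.75 ln(1 − 0.237197) = −0.75 ln(0.762803)
  = −0.75 × (-0.270755) = 0.203066 substitutions/site.

0.203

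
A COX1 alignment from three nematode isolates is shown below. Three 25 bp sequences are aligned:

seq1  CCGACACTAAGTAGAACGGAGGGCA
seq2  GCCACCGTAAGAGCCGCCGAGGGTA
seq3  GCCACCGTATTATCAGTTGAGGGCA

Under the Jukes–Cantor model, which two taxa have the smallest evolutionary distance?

seq2 and seq3

seq1–seq2: 11/25 differ, p = 0.440, d = 0.663.
seq1–seq3: 12/25 differ, p = 0.480, d = 0.766.
seq2–seq3: 7/25 differ, p = 0.280, d = 0.351.
The smallest distance is between seq2 and seq3.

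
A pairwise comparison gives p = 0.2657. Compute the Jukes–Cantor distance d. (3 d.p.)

d = −(3/4) ln(1 − 4p/3) = −0.75 ln(1 − 0.354267) = −0.75 ln(0.645733)
  = −0.75 × (-0.437369) = 0.328027 substitutions/site.

0.328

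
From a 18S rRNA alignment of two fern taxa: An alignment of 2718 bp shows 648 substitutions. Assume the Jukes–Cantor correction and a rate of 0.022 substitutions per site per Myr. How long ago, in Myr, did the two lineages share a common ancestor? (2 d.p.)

6.52

p = 648/2718 ≈ 0.238411.
d = −(3/4) ln(1 − 4p/3) = −0.75 ln(1 − 0.317881) = −0.75 ln(0.682119)
  = −0.75 × (-0.382551) = 0.286913 substitutions/site.
Under a molecular clock d = 2μt, so t = d/(2μ) = 0.286913 / (2 × 0.022) = 6.52 Myr.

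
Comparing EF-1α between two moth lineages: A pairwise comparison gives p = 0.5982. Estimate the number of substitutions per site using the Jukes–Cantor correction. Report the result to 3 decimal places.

d = −(3/4) ln(1 − 4p/3) = −0.75 ln(1 − 0.7976) = −0.75 ln(0.2024)
  = −0.75 × (-1.597509) = 1.198132 substitutions/site.

1.198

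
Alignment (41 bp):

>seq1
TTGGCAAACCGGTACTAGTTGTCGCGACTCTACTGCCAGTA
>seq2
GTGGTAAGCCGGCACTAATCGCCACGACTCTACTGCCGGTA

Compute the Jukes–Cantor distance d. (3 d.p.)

0.260

The sequences differ at 9 of 41 sites (1, 5, 8, 13, 18, 20, 22, 24, 38), so p = 9/41 ≈ 0.219512.
d = −(3/4) ln(1 − 4p/3) = −0.75 ln(1 − 0.292683) = −0.75 ln(0.707317)
  = −0.75 × (-0.346276) = 0.259707 substitutions/site.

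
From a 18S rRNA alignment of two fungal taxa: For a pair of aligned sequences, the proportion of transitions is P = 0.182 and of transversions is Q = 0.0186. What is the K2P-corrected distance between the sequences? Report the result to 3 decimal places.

Under the Kimura two-parameter model, d = −½ ln(1 − 2P − Q) − ¼ ln(1 − 2Q).
1 − 2P − Q = 0.6174, giving −½ ln(0.6174) = 0.241119.
1 − 2Q = 0.9628, giving −¼ ln(0.9628) = 0.009477.
d = 0.241119 + 0.009477 = 0.250596.

0.251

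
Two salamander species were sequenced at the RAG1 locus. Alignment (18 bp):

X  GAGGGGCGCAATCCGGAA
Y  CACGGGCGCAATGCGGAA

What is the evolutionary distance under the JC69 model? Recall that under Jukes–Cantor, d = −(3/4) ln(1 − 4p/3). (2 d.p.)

The sequences differ at 3 of 18 sites (1, 3, 13), so p = 3/18 ≈ 0.166667.
d = −(3/4) ln(1 − 4p/3) = −0.75 ln(1 − 0.222223) = −0.75 ln(0.777777)
  = −0.75 × (-0.251315) = 0.188486 substitutions/site.

0.19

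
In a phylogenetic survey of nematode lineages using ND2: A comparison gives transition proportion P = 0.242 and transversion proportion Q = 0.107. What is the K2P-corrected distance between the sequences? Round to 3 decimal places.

0.507

Under the Kimura two-parameter model, d = −½ ln(1 − 2P − Q) − ¼ ln(1 − 2Q).
1 − 2P − Q = 0.409, giving −½ ln(0.409) = 0.447020.
1 − 2Q = 0.786, giving −¼ ln(0.786) = 0.060200.
d = 0.447020 + 0.060200 = 0.507220.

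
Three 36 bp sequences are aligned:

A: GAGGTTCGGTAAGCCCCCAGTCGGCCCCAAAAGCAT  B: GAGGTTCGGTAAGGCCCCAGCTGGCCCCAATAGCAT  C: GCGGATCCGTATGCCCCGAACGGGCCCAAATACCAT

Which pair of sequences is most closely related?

A–B: 4/36 differ, p = 0.111, d = 0.120.
A–C: 11/36 differ, p = 0.306, d = 0.392.
B–C: 10/36 differ, p = 0.278, d = 0.347.
The smallest distance is between A and B.

A and B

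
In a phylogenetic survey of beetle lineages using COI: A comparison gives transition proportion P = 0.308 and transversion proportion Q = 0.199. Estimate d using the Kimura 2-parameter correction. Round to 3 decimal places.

0.971

Under the Kimura two-parameter model, d = −½ ln(1 − 2P − Q) − ¼ ln(1 − 2Q).
1 − 2P − Q = 0.185, giving −½ ln(0.185) = 0.843700.
1 − 2Q = 0.602, giving −¼ ln(0.602) = 0.126874.
d = 0.843700 + 0.126874 = 0.970574.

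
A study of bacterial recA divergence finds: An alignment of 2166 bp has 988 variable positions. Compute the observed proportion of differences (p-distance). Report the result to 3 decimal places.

0.456

p = 988/2166 = 0.456140… ≈ 0.456 (to 3 d.p.).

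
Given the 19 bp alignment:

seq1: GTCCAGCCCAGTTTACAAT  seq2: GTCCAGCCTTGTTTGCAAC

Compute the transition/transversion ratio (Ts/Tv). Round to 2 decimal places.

Transitions are A↔G and C↔T; transversions are all other mismatches.
Transitions: 3. Transversions: 1.
R = 3/1 = 3.00.

3.00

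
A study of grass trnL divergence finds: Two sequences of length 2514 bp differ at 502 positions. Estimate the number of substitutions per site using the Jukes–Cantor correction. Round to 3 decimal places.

p = 502/2514 ≈ 0.199682.
d = −(3/4) ln(1 − 4p/3) = −0.75 ln(1 − 0.266243) = −0.75 ln(0.733757)
  = −0.75 × (-0.309577) = 0.232183 substitutions/site.

0.232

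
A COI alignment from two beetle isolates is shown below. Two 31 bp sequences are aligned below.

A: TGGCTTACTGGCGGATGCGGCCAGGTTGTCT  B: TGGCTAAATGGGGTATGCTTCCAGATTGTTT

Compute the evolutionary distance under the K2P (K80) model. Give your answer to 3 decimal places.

0.317

Of 31 sites, 2 differences are transitions and 6 are transversions, so P = 2/31 ≈ 0.064516 and Q = 6/31 ≈ 0.193548.
Under the Kimura two-parameter model, d = −½ ln(1 − 2P − Q) − ¼ ln(1 − 2Q).
1 − 2P − Q = 0.67742, giving −½ ln(0.67742) = 0.194732.
1 − 2Q = 0.612904, giving −¼ ln(0.612904) = 0.122387.
d = 0.194732 + 0.122387 = 0.317119.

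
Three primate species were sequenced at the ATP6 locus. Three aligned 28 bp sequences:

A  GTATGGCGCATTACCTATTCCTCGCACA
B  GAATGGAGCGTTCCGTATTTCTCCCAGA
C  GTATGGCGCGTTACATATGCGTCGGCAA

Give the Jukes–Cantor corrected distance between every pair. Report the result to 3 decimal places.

A–B: 8/28 sites differ → p ≈ 0.285714, d = −0.75 ln(1 − 0.380952) = 0.359679 ≈ 0.360.
A–C: 7/28 sites differ → p = 0.25, d = −0.75 ln(1 − 0.333333) = 0.304098 ≈ 0.304.
B–C: 11/28 sites differ → p ≈ 0.392857, d = −0.75 ln(1 − 0.523809) = 0.556452 ≈ 0.556.

d(A,B) = 0.360, d(A,C) = 0.304, d(B,C) = 0.556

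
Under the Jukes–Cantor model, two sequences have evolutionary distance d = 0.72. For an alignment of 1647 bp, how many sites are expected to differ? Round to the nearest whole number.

762

Invert JC69: p = (3/4)(1 − e^(−4d/3)) = 0.75 × (1 − e^(-0.96)) = 0.75 × (1 − 0.382893) = 0.462830.
Expected differing sites = pL ≈ 0.462830 × 1647 = 762.28101 ≈ 762.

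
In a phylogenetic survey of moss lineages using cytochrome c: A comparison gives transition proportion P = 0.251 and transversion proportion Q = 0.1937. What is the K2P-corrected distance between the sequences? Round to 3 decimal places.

Under the Kimura two-parameter model, d = −½ ln(1 − 2P − Q) − ¼ ln(1 − 2Q).
1 − 2P − Q = 0.3043, giving −½ ln(0.3043) = 0.594871.
1 − 2Q = 0.6126, giving −¼ ln(0.6126) = 0.122511.
d = 0.594871 + 0.122511 = 0.717382.

0.717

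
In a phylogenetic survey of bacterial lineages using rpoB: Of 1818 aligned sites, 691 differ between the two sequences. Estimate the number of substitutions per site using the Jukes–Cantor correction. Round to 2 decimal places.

p = 691/1818 ≈ 0.380088.
d = −(3/4) ln(1 − 4p/3) = −0.75 ln(1 − 0.506784) = −0.75 ln(0.493216)
  = −0.75 × (-0.706808) = 0.530106 substitutions/site.

0.53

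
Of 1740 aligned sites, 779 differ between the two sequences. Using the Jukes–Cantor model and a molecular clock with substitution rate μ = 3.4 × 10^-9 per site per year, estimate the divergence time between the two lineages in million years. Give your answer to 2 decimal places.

p = 779/1740 ≈ 0.447701.
d = −(3/4) ln(1 − 4p/3) = −0.75 ln(1 − 0.596935) = −0.75 ln(0.403065)
  = −0.75 × (-0.908657) = 0.681493 substitutions/site.
Under a molecular clock d = 2μt, so t = d/(2μ) = 0.681493 / (2 × 3.4 × 10^-9) = 100.22 million years.

100.22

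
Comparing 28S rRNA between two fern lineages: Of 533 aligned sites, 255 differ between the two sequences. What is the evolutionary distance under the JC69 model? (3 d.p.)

p = 255/533 ≈ 0.478424.
d = −(3/4) ln(1 − 4p/3) = −0.75 ln(1 − 0.637899) = −0.75 ln(0.362101)
  = −0.75 × (-1.015832) = 0.761874 substitutions/site.

0.762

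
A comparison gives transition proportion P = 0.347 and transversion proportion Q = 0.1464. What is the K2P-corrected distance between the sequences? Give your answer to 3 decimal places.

1.004

Under the Kimura two-parameter model, d = −½ ln(1 − 2P − Q) − ¼ ln(1 − 2Q).
1 − 2P − Q = 0.1596, giving −½ ln(0.1596) = 0.917542.
1 − 2Q = 0.7072, giving −¼ ln(0.7072) = 0.086610.
d = 0.917542 + 0.086610 = 1.004152.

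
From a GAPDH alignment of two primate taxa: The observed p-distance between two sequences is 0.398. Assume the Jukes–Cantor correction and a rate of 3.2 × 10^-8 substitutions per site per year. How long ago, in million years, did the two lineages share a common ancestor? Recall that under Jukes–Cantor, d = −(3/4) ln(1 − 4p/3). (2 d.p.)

d = −(3/4) ln(1 − 4p/3) = −0.75 ln(1 − 0.530667) = −0.75 ln(0.469333)
  = −0.75 × (-0.756443) = 0.567332 substitutions/site.
Under a molecular clock d = 2μt, so t = d/(2μ) = 0.567332 / (2 × 3.2 × 10^-8) = 8.86 million years.

8.86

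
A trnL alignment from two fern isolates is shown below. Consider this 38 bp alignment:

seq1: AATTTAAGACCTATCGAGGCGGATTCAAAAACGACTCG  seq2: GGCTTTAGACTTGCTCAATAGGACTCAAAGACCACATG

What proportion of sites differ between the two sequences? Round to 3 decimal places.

0.447

The sequences differ at 17 of 38 positions.
p = 17/38 = 0.447368… ≈ 0.447 (to 3 d.p.).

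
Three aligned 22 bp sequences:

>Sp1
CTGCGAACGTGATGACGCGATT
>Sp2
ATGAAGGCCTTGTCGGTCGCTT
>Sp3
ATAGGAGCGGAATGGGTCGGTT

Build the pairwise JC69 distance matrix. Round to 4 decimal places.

Sp1–Sp2: 13/22 sites differ → p ≈ 0.590909, d = −0.75 ln(1 − 0.787879) = 1.162949 ≈ 1.1629.
Sp1–Sp3: 10/22 sites differ → p ≈ 0.454545, d = −0.75 ln(1 − 0.60606) = 0.698667 ≈ 0.6987.
Sp2–Sp3: 10/22 sites differ → p ≈ 0.454545, d = −0.75 ln(1 − 0.60606) = 0.698667 ≈ 0.6987.

d(Sp1,Sp2) = 1.1629, d(Sp1,Sp3) = 0.6987, d(Sp2,Sp3) = 0.6987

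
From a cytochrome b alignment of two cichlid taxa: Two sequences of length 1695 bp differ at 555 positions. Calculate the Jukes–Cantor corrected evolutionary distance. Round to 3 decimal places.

0.430

p = 555/1695 ≈ 0.327434.
d = −(3/4) ln(1 − 4p/3) = −0.75 ln(1 − 0.436579) = −0.75 ln(0.563421)
  = −0.75 × (-0.573728) = 0.430296 substitutions/site.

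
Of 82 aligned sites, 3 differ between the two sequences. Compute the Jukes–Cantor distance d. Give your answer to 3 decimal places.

p = 3/82 ≈ 0.036585.
d = −(3/4) ln(1 − 4p/3) = −0.75 ln(1 − 0.04878) = −0.75 ln(0.95122)
  = −0.75 × (-0.050010) = 0.037508 substitutions/site.

0.038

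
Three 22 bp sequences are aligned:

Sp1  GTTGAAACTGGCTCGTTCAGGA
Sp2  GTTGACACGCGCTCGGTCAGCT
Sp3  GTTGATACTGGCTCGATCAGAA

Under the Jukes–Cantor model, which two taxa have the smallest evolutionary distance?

Sp1 and Sp3

Sp1–Sp2: 6/22 differ, p = 0.273, d = 0.339.
Sp1–Sp3: 3/22 differ, p = 0.136, d = 0.151.
Sp2–Sp3: 6/22 differ, p = 0.273, d = 0.339.
The smallest distance is between Sp1 and Sp3.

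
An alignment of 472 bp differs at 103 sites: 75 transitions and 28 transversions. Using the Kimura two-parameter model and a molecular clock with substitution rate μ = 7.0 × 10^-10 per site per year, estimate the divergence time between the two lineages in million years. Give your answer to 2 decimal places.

191.62

P = 75/472 ≈ 0.158898 and Q = 28/472 ≈ 0.059322.
Under the Kimura two-parameter model, d = −½ ln(1 − 2P − Q) − ¼ ln(1 − 2Q).
1 − 2P − Q = 0.622882, giving −½ ln(0.622882) = 0.236699.
1 − 2Q = 0.881356, giving −¼ ln(0.881356) = 0.031573.
d = 0.236699 + 0.031573 = 0.268272.
Under a molecular clock d = 2μt, so t = d/(2μ) = 0.268272 / (2 × 7.0 × 10^-10) = 191.62 million years.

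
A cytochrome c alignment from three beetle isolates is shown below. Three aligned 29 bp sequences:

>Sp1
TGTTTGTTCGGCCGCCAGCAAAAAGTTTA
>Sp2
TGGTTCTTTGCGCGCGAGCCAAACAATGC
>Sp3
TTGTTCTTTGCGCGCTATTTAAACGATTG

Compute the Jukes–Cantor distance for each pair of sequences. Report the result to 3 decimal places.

Sp1–Sp2: 12/29 sites differ → p ≈ 0.413793, d = −0.75 ln(1 − 0.551724) = 0.601760 ≈ 0.602.
Sp1–Sp3: 13/29 sites differ → p ≈ 0.448276, d = −0.75 ln(1 − 0.597701) = 0.682920 ≈ 0.683.
Sp2–Sp3: 8/29 sites differ → p ≈ 0.275862, d = −0.75 ln(1 − 0.367816) = 0.343931 ≈ 0.344.

d(Sp1,Sp2) = 0.602, d(Sp1,Sp3) = 0.683, d(Sp2,Sp3) = 0.344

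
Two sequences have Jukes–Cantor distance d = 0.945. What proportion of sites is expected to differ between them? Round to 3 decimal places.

p = (3/4)(1 − e^(−4d/3)) = 0.75 × (1 − e^(-1.26)) = 0.75 × (1 − 0.283654) = 0.537260.

0.537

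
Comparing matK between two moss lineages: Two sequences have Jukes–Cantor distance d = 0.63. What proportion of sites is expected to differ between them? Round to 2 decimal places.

0.43

p = (3/4)(1 − e^(−4d/3)) = 0.75 × (1 − e^(-0.84)) = 0.75 × (1 − 0.431711) = 0.426217.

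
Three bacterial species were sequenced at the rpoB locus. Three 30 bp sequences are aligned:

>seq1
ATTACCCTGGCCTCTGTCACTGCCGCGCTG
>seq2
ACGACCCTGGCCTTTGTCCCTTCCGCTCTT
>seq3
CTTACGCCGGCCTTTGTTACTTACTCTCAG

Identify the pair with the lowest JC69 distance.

seq1 and seq2

seq1–seq2: 7/30 differ, p = 0.233, d = 0.280.
seq1–seq3: 10/30 differ, p = 0.333, d = 0.441.
seq2–seq3: 11/30 differ, p = 0.367, d = 0.503.
The smallest distance is between seq1 and seq2.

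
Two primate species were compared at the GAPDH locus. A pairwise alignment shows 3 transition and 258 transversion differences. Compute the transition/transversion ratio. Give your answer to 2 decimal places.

R = 3/258 = 0.011627… ≈ 0.01 (to 2 d.p.).

0.01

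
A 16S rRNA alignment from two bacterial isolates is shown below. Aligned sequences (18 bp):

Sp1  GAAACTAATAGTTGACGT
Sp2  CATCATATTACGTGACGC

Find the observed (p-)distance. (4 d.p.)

The sequences differ at 8 of 18 positions (sites 1, 3, 4, 5, 8, 11, 12, 18).
p = 8/18 = 0.444444… ≈ 0.4444 (to 4 d.p.).

0.4444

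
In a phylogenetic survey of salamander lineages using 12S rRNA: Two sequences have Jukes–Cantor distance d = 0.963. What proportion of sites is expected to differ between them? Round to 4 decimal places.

p = (3/4)(1 − e^(−4d/3)) = 0.75 × (1 − e^(-1.284)) = 0.75 × (1 − 0.276927) = 0.542305.

0.5423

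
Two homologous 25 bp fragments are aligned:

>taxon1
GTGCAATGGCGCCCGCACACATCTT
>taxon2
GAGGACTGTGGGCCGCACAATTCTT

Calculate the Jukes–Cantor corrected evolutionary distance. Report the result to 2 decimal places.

0.42

The sequences differ at 8 of 25 sites (2, 4, 6, 9, 10, 12, 20, 21), so p = 8/25 = 0.32.
d = −(3/4) ln(1 − 4p/3) = −0.75 ln(1 − 0.426667) = −0.75 ln(0.573333)
  = −0.75 × (-0.556289) = 0.417217 substitutions/site.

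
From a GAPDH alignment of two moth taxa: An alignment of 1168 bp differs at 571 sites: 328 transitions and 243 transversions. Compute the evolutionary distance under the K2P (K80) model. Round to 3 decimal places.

P = 328/1168 ≈ 0.280822 and Q = 243/1168 ≈ 0.208048.
Under the Kimura two-parameter model, d = −½ ln(1 − 2P − Q) − ¼ ln(1 − 2Q).
1 − 2P − Q = 0.230308, giving −½ ln(0.230308) = 0.734169.
1 − 2Q = 0.583904, giving −¼ ln(0.583904) = 0.134505.
d = 0.734169 + 0.134505 = 0.868674.

0.869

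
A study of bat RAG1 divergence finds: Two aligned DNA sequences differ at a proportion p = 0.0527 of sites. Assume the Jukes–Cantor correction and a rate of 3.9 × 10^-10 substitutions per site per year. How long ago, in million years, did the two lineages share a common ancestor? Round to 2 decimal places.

d = −(3/4) ln(1 − 4p/3) = −0.75 ln(1 − 0.070267) = −0.75 ln(0.929733)
  = −0.75 × (-0.072858) = 0.054644 substitutions/site.
Under a molecular clock d = 2μt, so t = d/(2μ) = 0.054644 / (2 × 3.9 × 10^-10) = 70.06 million years.

70.06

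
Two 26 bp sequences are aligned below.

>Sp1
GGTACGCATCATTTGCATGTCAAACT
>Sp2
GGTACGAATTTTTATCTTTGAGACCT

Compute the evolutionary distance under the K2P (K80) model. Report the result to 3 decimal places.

Of 26 sites, 2 differences are transitions and 9 are transversions, so P = 2/26 ≈ 0.076923 and Q = 9/26 ≈ 0.346154.
Under the Kimura two-parameter model, d = −½ ln(1 − 2P − Q) − ¼ ln(1 − 2Q).
1 − 2P − Q = 0.5, giving −½ ln(0.5) = 0.346574.
1 − 2Q = 0.307692, giving −¼ ln(0.307692) = 0.294664.
d = 0.346574 + 0.294664 = 0.641238.

0.641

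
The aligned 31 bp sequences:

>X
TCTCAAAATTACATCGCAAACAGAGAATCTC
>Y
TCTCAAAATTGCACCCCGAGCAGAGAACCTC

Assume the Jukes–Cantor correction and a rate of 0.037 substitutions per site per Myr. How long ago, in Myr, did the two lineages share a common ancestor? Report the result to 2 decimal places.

The sequences differ at 6 of 31 sites (11, 14, 16, 18, 20, 28), so p = 6/31 ≈ 0.193548.
d = −(3/4) ln(1 − 4p/3) = −0.75 ln(1 − 0.258064) = −0.75 ln(0.741936)
  = −0.75 × (-0.298492) = 0.223869 substitutions/site.
Under a molecular clock d = 2μt, so t = d/(2μ) = 0.223869 / (2 × 0.037) = 3.03 Myr.

3.03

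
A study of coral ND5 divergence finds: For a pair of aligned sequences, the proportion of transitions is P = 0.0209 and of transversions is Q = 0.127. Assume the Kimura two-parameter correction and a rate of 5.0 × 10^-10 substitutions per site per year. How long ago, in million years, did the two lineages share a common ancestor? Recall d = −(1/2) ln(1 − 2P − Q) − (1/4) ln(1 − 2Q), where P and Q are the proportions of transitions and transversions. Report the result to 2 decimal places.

165.70

Under the Kimura two-parameter model, d = −½ ln(1 − 2P − Q) − ¼ ln(1 − 2Q).
1 − 2P − Q = 0.8312, giving −½ ln(0.8312) = 0.092442.
1 − 2Q = 0.746, giving −¼ ln(0.746) = 0.073257.
d = 0.092442 + 0.073257 = 0.165699.
Under a molecular clock d = 2μt, so t = d/(2μ) = 0.165699 / (2 × 5.0 × 10^-10) = 165.70 million years.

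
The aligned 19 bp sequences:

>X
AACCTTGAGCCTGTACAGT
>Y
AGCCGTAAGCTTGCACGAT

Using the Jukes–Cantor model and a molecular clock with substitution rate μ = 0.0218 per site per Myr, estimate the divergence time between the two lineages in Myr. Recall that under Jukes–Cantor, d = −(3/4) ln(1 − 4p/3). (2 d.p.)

11.62

The sequences differ at 7 of 19 sites (2, 5, 7, 11, 14, 17, 18), so p = 7/19 ≈ 0.368421.
d = −(3/4) ln(1 − 4p/3) = −0.75 ln(1 − 0.491228) = −0.75 ln(0.508772)
  = −0.75 × (-0.675755) = 0.506816 substitutions/site.
Under a molecular clock d = 2μt, so t = d/(2μ) = 0.506816 / (2 × 0.0218) = 11.62 Myr.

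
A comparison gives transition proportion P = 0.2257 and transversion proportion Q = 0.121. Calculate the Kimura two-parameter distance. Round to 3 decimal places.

0.494

Under the Kimura two-parameter model, d = −½ ln(1 − 2P − Q) − ¼ ln(1 − 2Q).
1 − 2P − Q = 0.4276, giving −½ ln(0.4276) = 0.424784.
1 − 2Q = 0.758, giving −¼ ln(0.758) = 0.069268.
d = 0.424784 + 0.069268 = 0.494052.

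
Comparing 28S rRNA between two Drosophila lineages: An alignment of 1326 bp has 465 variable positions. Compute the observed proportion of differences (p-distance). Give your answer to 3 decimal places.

0.351

p = 465/1326 = 0.350678… ≈ 0.351 (to 3 d.p.).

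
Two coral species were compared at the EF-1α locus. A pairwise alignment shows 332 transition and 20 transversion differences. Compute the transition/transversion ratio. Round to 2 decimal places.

16.60

R = 332/20 = 16.60.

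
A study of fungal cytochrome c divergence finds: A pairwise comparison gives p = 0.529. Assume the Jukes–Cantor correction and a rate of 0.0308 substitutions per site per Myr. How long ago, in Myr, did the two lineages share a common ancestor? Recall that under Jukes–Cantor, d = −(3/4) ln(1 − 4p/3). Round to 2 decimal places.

d = −(3/4) ln(1 − 4p/3) = −0.75 ln(1 − 0.705333) = −0.75 ln(0.294667)
  = −0.75 × (-1.221909) = 0.916432 substitutions/site.
Under a molecular clock d = 2μt, so t = d/(2μ) = 0.916432 / (2 × 0.0308) = 14.88 Myr.

14.88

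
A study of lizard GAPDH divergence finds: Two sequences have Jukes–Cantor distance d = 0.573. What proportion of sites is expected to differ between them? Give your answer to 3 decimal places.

p = (3/4)(1 − e^(−4d/3)) = 0.75 × (1 − e^(-0.764)) = 0.75 × (1 − 0.465799) = 0.400651.

0.401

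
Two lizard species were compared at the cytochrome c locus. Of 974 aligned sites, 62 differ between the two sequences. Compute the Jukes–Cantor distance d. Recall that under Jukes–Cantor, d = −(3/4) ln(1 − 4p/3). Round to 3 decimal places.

p = 62/974 ≈ 0.063655.
d = −(3/4) ln(1 − 4p/3) = −0.75 ln(1 − 0.084873) = −0.75 ln(0.915127)
  = −0.75 × (-0.088692) = 0.066519 substitutions/site.

0.067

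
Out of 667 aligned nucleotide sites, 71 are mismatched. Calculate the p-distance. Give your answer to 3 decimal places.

p = 71/667 = 0.106446… ≈ 0.106 (to 3 d.p.).

0.106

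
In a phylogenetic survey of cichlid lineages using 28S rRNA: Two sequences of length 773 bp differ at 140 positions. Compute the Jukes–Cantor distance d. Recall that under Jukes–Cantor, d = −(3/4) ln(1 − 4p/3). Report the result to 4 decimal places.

0.2073

p = 140/773 ≈ 0.181113.
d = −(3/4) ln(1 − 4p/3) = −0.75 ln(1 − 0.241484) = −0.75 ln(0.758516)
  = −0.75 × (-0.276391) = 0.207293 substitutions/site.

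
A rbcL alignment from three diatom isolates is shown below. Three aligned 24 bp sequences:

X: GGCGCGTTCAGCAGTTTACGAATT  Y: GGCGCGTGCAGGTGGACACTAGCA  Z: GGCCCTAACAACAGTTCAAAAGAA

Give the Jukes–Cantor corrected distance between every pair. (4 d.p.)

X–Y: 10/24 sites differ → p ≈ 0.416667, d = −0.75 ln(1 − 0.555556) = 0.608198 ≈ 0.6082.
X–Z: 11/24 sites differ → p ≈ 0.458333, d = −0.75 ln(1 − 0.611111) = 0.708346 ≈ 0.7083.
Y–Z: 12/24 sites differ → p = 0.5, d = −0.75 ln(1 − 0.666667) = 0.823960 ≈ 0.8240.

d(X,Y) = 0.6082, d(X,Z) = 0.7083, d(Y,Z) = 0.8240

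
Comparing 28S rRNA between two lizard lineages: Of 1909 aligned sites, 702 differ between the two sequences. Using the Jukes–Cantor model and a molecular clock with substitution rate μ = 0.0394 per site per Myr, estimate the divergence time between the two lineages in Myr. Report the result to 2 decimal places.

6.41

p = 702/1909 ≈ 0.367732.
d = −(3/4) ln(1 − 4p/3) = −0.75 ln(1 − 0.490309) = −0.75 ln(0.509691)
  = −0.75 × (-0.673951) = 0.505463 substitutions/site.
Under a molecular clock d = 2μt, so t = d/(2μ) = 0.505463 / (2 × 0.0394) = 6.41 Myr.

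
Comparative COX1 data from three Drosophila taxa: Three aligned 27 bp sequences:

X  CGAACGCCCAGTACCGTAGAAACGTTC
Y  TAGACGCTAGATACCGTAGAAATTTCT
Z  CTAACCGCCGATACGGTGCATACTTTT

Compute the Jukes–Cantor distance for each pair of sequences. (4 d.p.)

X–Y: 11/27 sites differ → p ≈ 0.407407, d = −0.75 ln(1 − 0.543209) = 0.587647 ≈ 0.5876.
X–Z: 11/27 sites differ → p ≈ 0.407407, d = −0.75 ln(1 − 0.543209) = 0.587647 ≈ 0.5876.
Y–Z: 13/27 sites differ → p ≈ 0.481481, d = −0.75 ln(1 − 0.641975) = 0.770364 ≈ 0.7704.

d(X,Y) = 0.5876, d(X,Z) = 0.5876, d(Y,Z) = 0.7704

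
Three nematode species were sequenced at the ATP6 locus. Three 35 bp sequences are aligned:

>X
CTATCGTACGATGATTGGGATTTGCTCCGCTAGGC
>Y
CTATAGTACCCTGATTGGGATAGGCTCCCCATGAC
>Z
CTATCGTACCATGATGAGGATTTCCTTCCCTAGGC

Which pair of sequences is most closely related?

X and Z

X–Y: 9/35 differ, p = 0.257, d = 0.315.
X–Z: 6/35 differ, p = 0.171, d = 0.195.
Y–Z: 11/35 differ, p = 0.314, d = 0.407.
The smallest distance is between X and Z.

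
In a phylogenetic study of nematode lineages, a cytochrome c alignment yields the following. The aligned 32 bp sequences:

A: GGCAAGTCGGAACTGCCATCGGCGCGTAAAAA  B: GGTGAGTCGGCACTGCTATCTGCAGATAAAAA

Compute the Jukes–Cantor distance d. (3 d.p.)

The sequences differ at 8 of 32 sites (3, 4, 11, 17, 21, 24, 25, 26), so p = 8/32 = 0.25.
d = −(3/4) ln(1 − 4p/3) = −0.75 ln(1 − 0.333333) = −0.75 ln(0.666667)
  = −0.75 × (-0.405465) = 0.304099 substitutions/site.

0.304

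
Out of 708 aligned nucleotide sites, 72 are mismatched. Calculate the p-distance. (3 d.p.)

0.102

p = 72/708 = 0.101694… ≈ 0.102 (to 3 d.p.).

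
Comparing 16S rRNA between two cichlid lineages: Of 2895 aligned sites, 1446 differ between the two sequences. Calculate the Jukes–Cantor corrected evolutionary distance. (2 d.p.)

p = 1446/2895 ≈ 0.499482.
d = −(3/4) ln(1 − 4p/3) = −0.75 ln(1 − 0.665976) = −0.75 ln(0.334024)
  = −0.75 × (-1.096542) = 0.822407 substitutions/site.

0.82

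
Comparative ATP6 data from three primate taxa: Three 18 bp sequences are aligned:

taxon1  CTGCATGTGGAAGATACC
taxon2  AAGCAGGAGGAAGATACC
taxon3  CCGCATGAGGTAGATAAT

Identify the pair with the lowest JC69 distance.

taxon1–taxon2: 4/18 differ, p = 0.222, d = 0.264.
taxon1–taxon3: 5/18 differ, p = 0.278, d = 0.347.
taxon2–taxon3: 6/18 differ, p = 0.333, d = 0.441.
The smallest distance is between taxon1 and taxon2.

taxon1 and taxon2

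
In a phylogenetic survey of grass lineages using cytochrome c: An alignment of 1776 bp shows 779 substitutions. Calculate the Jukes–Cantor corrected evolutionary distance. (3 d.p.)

0.659

p = 779/1776 ≈ 0.438626.
d = −(3/4) ln(1 − 4p/3) = −0.75 ln(1 − 0.584835) = −0.75 ln(0.415165)
  = −0.75 × (-0.879079) = 0.659309 substitutions/site.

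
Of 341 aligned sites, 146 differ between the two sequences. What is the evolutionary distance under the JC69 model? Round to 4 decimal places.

p = 146/341 ≈ 0.428152.
d = −(3/4) ln(1 − 4p/3) = −0.75 ln(1 − 0.570869) = −0.75 ln(0.429131)
  = −0.75 × (-0.845993) = 0.634495 substitutions/site.

0.6345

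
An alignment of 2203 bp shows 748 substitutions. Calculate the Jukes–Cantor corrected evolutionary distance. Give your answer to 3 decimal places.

0.452

p = 748/2203 ≈ 0.339537.
d = −(3/4) ln(1 − 4p/3) = −0.75 ln(1 − 0.452716) = −0.75 ln(0.547284)
  = −0.75 × (-0.602787) = 0.452090 substitutions/site.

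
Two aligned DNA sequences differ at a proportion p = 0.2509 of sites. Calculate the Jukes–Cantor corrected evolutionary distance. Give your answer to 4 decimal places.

0.3055

d = −(3/4) ln(1 − 4p/3) = −0.75 ln(1 − 0.334533) = −0.75 ln(0.665467)
  = −0.75 × (-0.407266) = 0.305450 substitutions/site.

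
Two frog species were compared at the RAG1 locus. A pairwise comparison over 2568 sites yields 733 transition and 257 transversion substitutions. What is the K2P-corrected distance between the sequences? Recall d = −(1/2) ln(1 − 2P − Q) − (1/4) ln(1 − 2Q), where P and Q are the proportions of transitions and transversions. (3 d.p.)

0.612

P = 733/2568 ≈ 0.285436 and Q = 257/2568 ≈ 0.100078.
Under the Kimura two-parameter model, d = −½ ln(1 − 2P − Q) − ¼ ln(1 − 2Q).
1 − 2P − Q = 0.32905, giving −½ ln(0.32905) = 0.555773.
1 − 2Q = 0.799844, giving −¼ ln(0.799844) = 0.055835.
d = 0.555773 + 0.055835 = 0.611608.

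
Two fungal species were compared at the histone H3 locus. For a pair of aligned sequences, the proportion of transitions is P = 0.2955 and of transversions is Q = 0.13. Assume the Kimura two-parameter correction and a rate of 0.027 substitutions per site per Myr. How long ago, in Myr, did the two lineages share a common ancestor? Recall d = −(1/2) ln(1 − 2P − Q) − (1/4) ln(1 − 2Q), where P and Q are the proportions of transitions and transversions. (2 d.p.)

13.21

Under the Kimura two-parameter model, d = −½ ln(1 − 2P − Q) − ¼ ln(1 − 2Q).
1 − 2P − Q = 0.279, giving −½ ln(0.279) = 0.638272.
1 − 2Q = 0.74, giving −¼ ln(0.74) = 0.075276.
d = 0.638272 + 0.075276 = 0.713548.
Under a molecular clock d = 2μt, so t = d/(2μ) = 0.713548 / (2 × 0.027) = 13.21 Myr.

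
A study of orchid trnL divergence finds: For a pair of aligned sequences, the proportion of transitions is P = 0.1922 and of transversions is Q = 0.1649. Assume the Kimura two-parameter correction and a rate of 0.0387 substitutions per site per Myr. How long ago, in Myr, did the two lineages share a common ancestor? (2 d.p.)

Under the Kimura two-parameter model, d = −½ ln(1 − 2P − Q) − ¼ ln(1 − 2Q).
1 − 2P − Q = 0.4507, giving −½ ln(0.4507) = 0.398477.
1 − 2Q = 0.6702, giving −¼ ln(0.6702) = 0.100045.
d = 0.398477 + 0.100045 = 0.498522.
Under a molecular clock d = 2μt, so t = d/(2μ) = 0.498522 / (2 × 0.0387) = 6.44 Myr.

6.44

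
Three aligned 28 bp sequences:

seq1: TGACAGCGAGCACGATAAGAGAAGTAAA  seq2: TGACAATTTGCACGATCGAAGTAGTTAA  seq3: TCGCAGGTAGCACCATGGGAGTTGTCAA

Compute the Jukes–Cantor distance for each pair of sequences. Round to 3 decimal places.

seq1–seq2: 9/28 sites differ → p ≈ 0.321429, d = −0.75 ln(1 − 0.428572) = 0.419713 ≈ 0.420.
seq1–seq3: 10/28 sites differ → p ≈ 0.357143, d = −0.75 ln(1 − 0.476191) = 0.484971 ≈ 0.485.
seq2–seq3: 10/28 sites differ → p ≈ 0.357143, d = −0.75 ln(1 − 0.476191) = 0.484971 ≈ 0.485.

d(seq1,seq2) = 0.420, d(seq1,seq3) = 0.485, d(seq2,seq3) = 0.485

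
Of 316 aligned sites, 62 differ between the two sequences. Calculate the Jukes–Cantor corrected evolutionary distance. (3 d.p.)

0.227

p = 62/316 ≈ 0.196203.
d = −(3/4) ln(1 − 4p/3) = −0.75 ln(1 − 0.261604) = −0.75 ln(0.738396)
  = −0.75 × (-0.303275) = 0.227456 substitutions/site.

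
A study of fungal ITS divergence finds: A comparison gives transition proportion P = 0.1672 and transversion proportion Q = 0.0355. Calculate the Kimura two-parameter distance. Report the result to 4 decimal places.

Under the Kimura two-parameter model, d = −½ ln(1 − 2P − Q) − ¼ ln(1 − 2Q).
1 − 2P − Q = 0.6301, giving −½ ln(0.6301) = 0.230938.
1 − 2Q = 0.929, giving −¼ ln(0.929) = 0.018412.
d = 0.230938 + 0.018412 = 0.249350.

0.2494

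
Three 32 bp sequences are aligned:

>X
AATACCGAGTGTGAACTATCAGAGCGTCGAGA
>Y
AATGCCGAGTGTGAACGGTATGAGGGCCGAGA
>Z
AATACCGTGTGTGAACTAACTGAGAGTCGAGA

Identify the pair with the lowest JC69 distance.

X and Z

X–Y: 7/32 differ, p = 0.219, d = 0.259.
X–Z: 4/32 differ, p = 0.125, d = 0.137.
Y–Z: 8/32 differ, p = 0.250, d = 0.304.
The smallest distance is between X and Z.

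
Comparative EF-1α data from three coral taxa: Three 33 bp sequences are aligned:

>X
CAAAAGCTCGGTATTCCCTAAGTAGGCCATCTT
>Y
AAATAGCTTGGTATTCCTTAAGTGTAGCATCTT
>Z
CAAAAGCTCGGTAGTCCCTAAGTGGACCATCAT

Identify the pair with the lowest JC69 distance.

X and Z

X–Y: 8/33 differ, p = 0.242, d = 0.293.
X–Z: 4/33 differ, p = 0.121, d = 0.132.
Y–Z: 8/33 differ, p = 0.242, d = 0.293.
The smallest distance is between X and Z.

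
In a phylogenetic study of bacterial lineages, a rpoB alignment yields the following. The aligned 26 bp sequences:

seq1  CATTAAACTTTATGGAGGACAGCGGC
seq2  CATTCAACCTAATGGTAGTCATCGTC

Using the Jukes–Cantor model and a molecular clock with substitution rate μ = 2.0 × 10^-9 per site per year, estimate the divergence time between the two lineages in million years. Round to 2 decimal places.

99.01

The sequences differ at 8 of 26 sites (5, 9, 11, 16, 17, 19, 22, 25), so p = 8/26 ≈ 0.307692.
d = −(3/4) ln(1 − 4p/3) = −0.75 ln(1 − 0.410256) = −0.75 ln(0.589744)
  = −0.75 × (-0.528067) = 0.396050 substitutions/site.
Under a molecular clock d = 2μt, so t = d/(2μ) = 0.396050 / (2 × 2.0 × 10^-9) = 99.01 million years.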